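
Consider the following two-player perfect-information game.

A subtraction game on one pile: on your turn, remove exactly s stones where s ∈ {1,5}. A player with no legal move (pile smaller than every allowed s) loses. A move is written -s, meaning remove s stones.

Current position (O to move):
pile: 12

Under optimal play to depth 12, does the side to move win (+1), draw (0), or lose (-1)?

value(12, O) = -1

[12] O move#1: -1:-1/11*, -5:-1/7
[11] X move#2: -1:+1/10*, -5:+1/6
[10] O move#3: -1:-1/9*, -5:-1/5
[9] X move#4: -1:+1/8*, -5:+1/4
[8] O move#5: -1:-1/7*, -5:-1/3
[7] X move#6: -1:+1/6*, -5:+1/2
[6] O move#7: -1:-1/5*, -5:-1/1
[5] X move#8: -1:+1/4*, -5:+1/0
[4] O move#9: -1:-1/3*
[3] X move#10: -1:+1/2*
[2] O move#11: -1:-1/1*
[1] X move#12: -1:+1/0*
[0] end (terminal -1, O#13); searched 12 to 12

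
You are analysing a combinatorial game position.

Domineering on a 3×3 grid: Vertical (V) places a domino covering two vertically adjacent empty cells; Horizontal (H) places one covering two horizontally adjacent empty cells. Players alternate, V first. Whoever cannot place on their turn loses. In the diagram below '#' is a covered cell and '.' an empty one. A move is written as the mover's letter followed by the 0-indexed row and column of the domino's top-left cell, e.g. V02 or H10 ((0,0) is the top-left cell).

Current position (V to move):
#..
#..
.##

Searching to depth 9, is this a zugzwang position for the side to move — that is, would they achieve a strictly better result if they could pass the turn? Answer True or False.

zugzwang(#../#../.##, V) = False

ply 1, V at #../#../.## | V01=+1→##./##./.##*; V02=+1→#.#/#.#/.##
ply 2: ##./##./.## is terminal -1 (H); from #../#../.## depth 9
pass branch (H moves first from the same position):
  | ply 1, H at #../#../.## | H01=+1→###/#../.##*; H11=+1→#../###/.##
  | ply 2: ###/#../.## is terminal -1 (V); from #../#../.## depth 9
V moving scores +1; V passing scores -1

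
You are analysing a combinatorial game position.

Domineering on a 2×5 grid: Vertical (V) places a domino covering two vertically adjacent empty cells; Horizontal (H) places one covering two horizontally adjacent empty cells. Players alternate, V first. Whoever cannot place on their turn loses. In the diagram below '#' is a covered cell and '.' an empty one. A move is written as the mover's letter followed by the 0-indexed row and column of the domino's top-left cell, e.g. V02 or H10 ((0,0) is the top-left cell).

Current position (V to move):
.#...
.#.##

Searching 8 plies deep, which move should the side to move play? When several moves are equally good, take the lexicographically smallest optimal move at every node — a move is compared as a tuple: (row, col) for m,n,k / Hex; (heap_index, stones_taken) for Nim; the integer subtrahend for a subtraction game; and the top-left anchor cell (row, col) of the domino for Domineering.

V's best at [.#.../.#.##]: V02

p1 V@[.#.../.#.##]: V00[##.../##.##]-1 V02[.##../.####]+1*
p2 H@[.##../.####]: H03[.####/.####]-1*
p3 V@[.####/.####]: V00[#####/#####]+1*
p4 H@[#####/#####] terminal -1; root [.#.../.#.##] d8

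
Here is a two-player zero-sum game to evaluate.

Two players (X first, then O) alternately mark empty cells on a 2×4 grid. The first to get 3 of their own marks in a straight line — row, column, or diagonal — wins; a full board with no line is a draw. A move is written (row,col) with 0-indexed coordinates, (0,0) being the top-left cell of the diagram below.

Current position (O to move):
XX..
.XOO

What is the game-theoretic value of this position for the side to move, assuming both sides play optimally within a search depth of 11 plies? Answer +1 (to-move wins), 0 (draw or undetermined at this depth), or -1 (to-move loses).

value(XX../.XOO, O) = 0

[XX../.XOO] O move#1: (0,2):+0/XXO./.XOO*, (0,3):-1/XX.O/.XOO, (1,0):-1/XX../OXOO
[XXO./.XOO] X move#2: (0,3):+0/XXOX/.XOO*, (1,0):+0/XXO./XXOO
[XXOX/.XOO] O move#3: (1,0):+0/XXOX/OXOO*
[XXOX/OXOO] end (terminal +0, X#4); searched XX../.XOO to 11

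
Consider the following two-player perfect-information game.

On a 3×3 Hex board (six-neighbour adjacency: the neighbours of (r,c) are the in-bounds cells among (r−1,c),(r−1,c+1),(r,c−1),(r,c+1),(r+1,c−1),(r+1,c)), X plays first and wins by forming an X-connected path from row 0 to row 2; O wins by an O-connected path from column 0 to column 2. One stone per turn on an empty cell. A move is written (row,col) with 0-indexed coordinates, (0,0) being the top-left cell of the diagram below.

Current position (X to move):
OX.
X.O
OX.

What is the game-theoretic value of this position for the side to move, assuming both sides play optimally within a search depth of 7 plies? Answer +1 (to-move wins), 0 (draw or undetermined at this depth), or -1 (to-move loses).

ply 1, X at OX./X.O/OX. | (0,2)=-1→OXX/X.O/OX.; (1,1)=+1→OX./XXO/OX.*; (2,2)=-1→OX./X.O/OXX
ply 2: OX./XXO/OX. is terminal -1 (O); from OX./X.O/OX. depth 7

value(OX./X.O/OX., X) = +1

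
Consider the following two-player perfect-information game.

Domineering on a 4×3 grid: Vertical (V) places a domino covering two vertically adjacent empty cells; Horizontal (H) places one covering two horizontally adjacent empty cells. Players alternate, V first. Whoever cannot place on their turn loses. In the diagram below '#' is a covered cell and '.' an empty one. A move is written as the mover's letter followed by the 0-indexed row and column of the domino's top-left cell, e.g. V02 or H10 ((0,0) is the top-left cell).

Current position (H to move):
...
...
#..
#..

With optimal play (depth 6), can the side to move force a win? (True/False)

H winning at [.../.../#../#..]: False

p1 H@[.../.../#../#..]: H00[##./.../#../#..]-1* H01[.##/.../#../#..]-1 H10[.../##./#../#..]-1 H11[.../.##/#../#..]-1 H21[.../.../###/#..]-1 H31[.../.../#../###]-1
p2 V@[##./.../#../#..]: V02[###/..#/#../#..]-1 V11[##./.#./##./#..]+1* V12[##./..#/#.#/#..]+1 V21[##./.../##./##.]+1 V22[##./.../#.#/#.#]+1
p3 H@[##./.#./##./#..]: H31[##./.#./##./###]-1*
p4 V@[##./.#./##./###]: V02[###/.##/##./###]+1* V12[##./.##/###/###]+1
p5 H@[###/.##/##./###] terminal -1; root [.../.../#../#..] d6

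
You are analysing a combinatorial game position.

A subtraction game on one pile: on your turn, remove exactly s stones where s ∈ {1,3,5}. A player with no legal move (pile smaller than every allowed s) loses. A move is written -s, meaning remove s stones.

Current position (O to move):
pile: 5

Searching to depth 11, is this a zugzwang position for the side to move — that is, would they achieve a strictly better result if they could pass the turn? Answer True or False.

zugzwang(5, O) = False

p1 O@[5]: -1[4]+1* -3[2]+1 -5[0]+1
p2 X@[4]: -1[3]-1* -3[1]-1
p3 O@[3]: -1[2]+1* -3[0]+1
p4 X@[2]: -1[1]-1*
p5 O@[1]: -1[0]+1*
p6 X@[0] terminal -1; root [5] d11
suppose O passes — search the same position with X to move:
pass> p1 X@[5]: -1[4]+1* -3[2]+1 -5[0]+1
pass> p2 O@[4]: -1[3]-1* -3[1]-1
pass> p3 X@[3]: -1[2]+1* -3[0]+1
pass> p4 O@[2]: -1[1]-1*
pass> p5 X@[1]: -1[0]+1*
pass> p6 O@[0] terminal -1; root [5] d11
for O: play +1, pass -1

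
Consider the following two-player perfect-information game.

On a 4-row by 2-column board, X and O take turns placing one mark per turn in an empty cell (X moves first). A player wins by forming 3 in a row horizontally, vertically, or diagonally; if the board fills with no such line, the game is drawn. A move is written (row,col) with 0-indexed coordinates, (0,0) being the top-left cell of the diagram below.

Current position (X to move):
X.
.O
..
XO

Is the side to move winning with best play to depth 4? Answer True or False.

X winning at [X./.O/../XO]: False

ply 1, X at X./.O/../XO | (0,1)=-1→XX/.O/../XO; (1,0)=-1→X./XO/../XO; (2,0)=-1→X./.O/X./XO; (2,1)=+0→X./.O/.X/XO*
ply 2, O at X./.O/.X/XO | (0,1)=+0→XO/.O/.X/XO*; (1,0)=+0→X./OO/.X/XO; (2,0)=+0→X./.O/OX/XO
ply 3, X at XO/.O/.X/XO | (1,0)=+0→XO/XO/.X/XO*; (2,0)=+0→XO/.O/XX/XO
ply 4, O at XO/XO/.X/XO | (2,0)=+0→XO/XO/OX/XO*
ply 5: XO/XO/OX/XO is terminal +0 (X); from X./.O/../XO depth 4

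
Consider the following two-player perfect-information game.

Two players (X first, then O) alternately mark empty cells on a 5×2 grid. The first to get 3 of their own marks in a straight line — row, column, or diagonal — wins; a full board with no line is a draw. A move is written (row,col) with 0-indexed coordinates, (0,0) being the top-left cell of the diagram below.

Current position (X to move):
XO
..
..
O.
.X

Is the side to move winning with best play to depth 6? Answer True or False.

X winning at [XO/../../O./.X]: False

ply 1, X at XO/../../O./.X | (1,0)=+0→XO/X./../O./.X*; (1,1)=-1→XO/.X/../O./.X; (2,0)=+0→XO/../X./O./.X; (2,1)=+0→XO/../.X/O./.X; (3,1)=-1→XO/../../OX/.X; (4,0)=+0→XO/../../O./XX
ply 2, O at XO/X./../O./.X | (1,1)=-1→XO/XO/../O./.X; (2,0)=+0→XO/X./O./O./.X*; (2,1)=-1→XO/X./.O/O./.X; (3,1)=-1→XO/X./../OO/.X; (4,0)=-1→XO/X./../O./OX
ply 3, X at XO/X./O./O./.X | (1,1)=-1→XO/XX/O./O./.X; (2,1)=-1→XO/X./OX/O./.X; (3,1)=-1→XO/X./O./OX/.X; (4,0)=+0→XO/X./O./O./XX*
ply 4, O at XO/X./O./O./XX | (1,1)=+0→XO/XO/O./O./XX*; (2,1)=+0→XO/X./OO/O./XX; (3,1)=+0→XO/X./O./OO/XX
ply 5, X at XO/XO/O./O./XX | (2,1)=+0→XO/XO/OX/O./XX*; (3,1)=-1→XO/XO/O./OX/XX
ply 6, O at XO/XO/OX/O./XX | (3,1)=+0→XO/XO/OX/OO/XX*
ply 7: XO/XO/OX/OO/XX is terminal +0 (X); from XO/../../O./.X depth 6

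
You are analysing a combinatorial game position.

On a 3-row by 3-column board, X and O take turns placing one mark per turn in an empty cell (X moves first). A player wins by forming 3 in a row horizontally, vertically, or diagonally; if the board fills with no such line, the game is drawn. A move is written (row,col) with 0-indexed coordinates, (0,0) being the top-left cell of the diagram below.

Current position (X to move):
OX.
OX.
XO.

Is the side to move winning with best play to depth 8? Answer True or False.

X winning at [OX./OX./XO.]: True

p1 X@[OX./OX./XO.]: (0,2)[OXX/OX./XO.]+1* (1,2)[OX./OXX/XO.]+0 (2,2)[OX./OX./XOX]+0
p2 O@[OXX/OX./XO.] terminal -1; root [OX./OX./XO.] d8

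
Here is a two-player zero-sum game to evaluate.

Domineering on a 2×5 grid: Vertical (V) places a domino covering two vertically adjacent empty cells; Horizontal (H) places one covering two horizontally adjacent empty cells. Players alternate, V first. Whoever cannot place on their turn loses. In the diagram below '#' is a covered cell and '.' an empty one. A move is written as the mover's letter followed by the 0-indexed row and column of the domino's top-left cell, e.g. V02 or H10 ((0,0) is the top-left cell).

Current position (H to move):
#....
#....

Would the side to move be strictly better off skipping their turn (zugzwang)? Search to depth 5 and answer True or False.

zugzwang(#..../#...., H) = False

p1 H@[#..../#....]: H01[###../#....]-1 H02[#.##./#....]+1* H03[#..##/#....]-1 H11[#..../###..]-1 H12[#..../#.##.]+1 H13[#..../#..##]-1
p2 V@[#.##./#....]: V01[####./##...]-1* V04[#.###/#...#]-1
p3 H@[####./##...]: H12[####./####.]-1 H13[####./##.##]+1*
p4 V@[####./##.##] terminal -1; root [#..../#....] d5
suppose H passes — search the same position with V to move:
pass> p1 V@[#..../#....]: V01[##.../##...]-1* V02[#.#../#.#..]-1 V03[#..#./#..#.]-1 V04[#...#/#...#]-1
pass> p2 H@[##.../##...]: H02[####./##...]+1* H03[##.##/##...]+1 H12[##.../####.]+1 H13[##.../##.##]+1
pass> p3 V@[####./##...]: V04[#####/##..#]-1*
pass> p4 H@[#####/##..#]: H12[#####/#####]+1*
pass> p5 V@[#####/#####] terminal -1; root [#..../#....] d5
for H: play +1, pass +1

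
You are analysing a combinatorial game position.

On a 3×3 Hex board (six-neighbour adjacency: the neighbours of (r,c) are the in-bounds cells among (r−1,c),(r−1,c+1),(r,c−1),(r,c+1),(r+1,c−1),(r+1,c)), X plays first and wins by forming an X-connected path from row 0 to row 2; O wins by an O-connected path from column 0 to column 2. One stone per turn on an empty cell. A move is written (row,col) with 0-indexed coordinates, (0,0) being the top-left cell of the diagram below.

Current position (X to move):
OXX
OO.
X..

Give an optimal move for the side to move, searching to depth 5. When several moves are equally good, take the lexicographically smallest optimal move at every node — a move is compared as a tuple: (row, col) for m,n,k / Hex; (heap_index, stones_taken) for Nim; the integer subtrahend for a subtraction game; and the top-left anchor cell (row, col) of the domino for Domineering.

X's best at [OXX/OO./X..]: (1,2)

p1 X@[OXX/OO./X..]: (1,2)[OXX/OOX/X..]+1* (2,1)[OXX/OO./XX.]-1 (2,2)[OXX/OO./X.X]-1
p2 O@[OXX/OOX/X..]: (2,1)[OXX/OOX/XO.]-1* (2,2)[OXX/OOX/X.O]-1
p3 X@[OXX/OOX/XO.]: (2,2)[OXX/OOX/XOX]+1*
p4 O@[OXX/OOX/XOX] terminal -1; root [OXX/OO./X..] d5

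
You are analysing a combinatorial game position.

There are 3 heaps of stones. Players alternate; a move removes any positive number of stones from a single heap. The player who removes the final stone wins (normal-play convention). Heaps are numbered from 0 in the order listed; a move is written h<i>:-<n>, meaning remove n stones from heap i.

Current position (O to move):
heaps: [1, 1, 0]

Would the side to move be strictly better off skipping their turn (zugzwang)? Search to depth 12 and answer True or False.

p1 O@[(1,1,0)]: h0:-1[(0,1,0)]-1* h1:-1[(1,0,0)]-1
p2 X@[(0,1,0)]: h1:-1[(0,0,0)]+1*
p3 O@[(0,0,0)] terminal -1; root [(1,1,0)] d12
if O skipped the turn, X would face:
~ p1 X@[(1,1,0)]: h0:-1[(0,1,0)]-1* h1:-1[(1,0,0)]-1
~ p2 O@[(0,1,0)]: h1:-1[(0,0,0)]+1*
~ p3 X@[(0,0,0)] terminal -1; root [(1,1,0)] d12
compare (O): move=-1 vs pass=+1

zugzwang((1,1,0), O) = True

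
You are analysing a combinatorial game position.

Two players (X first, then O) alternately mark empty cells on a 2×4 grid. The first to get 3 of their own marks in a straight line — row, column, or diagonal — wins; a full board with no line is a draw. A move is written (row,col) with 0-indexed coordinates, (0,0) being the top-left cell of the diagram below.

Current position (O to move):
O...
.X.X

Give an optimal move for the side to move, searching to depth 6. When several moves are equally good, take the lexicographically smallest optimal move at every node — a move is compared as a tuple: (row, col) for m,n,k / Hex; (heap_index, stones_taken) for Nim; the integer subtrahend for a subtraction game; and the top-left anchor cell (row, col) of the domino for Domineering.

O's best at [O.../.X.X]: (1,2)

ply 1, O at O.../.X.X | (0,1)=-1→OO../.X.X; (0,2)=-1→O.O./.X.X; (0,3)=-1→O..O/.X.X; (1,0)=-1→O.../OX.X; (1,2)=+0→O.../.XOX*
ply 2, X at O.../.XOX | (0,1)=+0→OX../.XOX*; (0,2)=+0→O.X./.XOX; (0,3)=+0→O..X/.XOX; (1,0)=+0→O.../XXOX
ply 3, O at OX../.XOX | (0,2)=+0→OXO./.XOX*; (0,3)=+0→OX.O/.XOX; (1,0)=+0→OX../OXOX
ply 4, X at OXO./.XOX | (0,3)=+0→OXOX/.XOX*; (1,0)=+0→OXO./XXOX
ply 5, O at OXOX/.XOX | (1,0)=+0→OXOX/OXOX*
ply 6: OXOX/OXOX is terminal +0 (X); from O.../.X.X depth 6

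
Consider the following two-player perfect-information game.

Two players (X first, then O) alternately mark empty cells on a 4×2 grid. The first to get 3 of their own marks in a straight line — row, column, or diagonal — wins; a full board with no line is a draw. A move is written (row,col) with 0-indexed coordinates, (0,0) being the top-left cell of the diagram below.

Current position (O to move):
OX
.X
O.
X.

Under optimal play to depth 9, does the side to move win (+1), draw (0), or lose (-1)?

value(OX/.X/O./X., O) = +1

[OX/.X/O./X.] O move#1: (1,0):+1/OX/OX/O./X.*, (2,1):+0/OX/.X/OO/X., (3,1):-1/OX/.X/O./XO
[OX/OX/O./X.] end (terminal -1, X#2); searched OX/.X/O./X. to 9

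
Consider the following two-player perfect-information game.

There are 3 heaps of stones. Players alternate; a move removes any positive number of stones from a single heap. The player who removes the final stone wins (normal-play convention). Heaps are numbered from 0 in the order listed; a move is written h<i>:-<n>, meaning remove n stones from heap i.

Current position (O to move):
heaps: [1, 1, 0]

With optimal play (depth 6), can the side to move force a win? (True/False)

O winning at [(1,1,0)]: False

[(1,1,0)] O move#1: h0:-1:-1/(0,1,0)*, h1:-1:-1/(1,0,0)
[(0,1,0)] X move#2: h1:-1:+1/(0,0,0)*
[(0,0,0)] end (terminal -1, O#3); searched (1,1,0) to 6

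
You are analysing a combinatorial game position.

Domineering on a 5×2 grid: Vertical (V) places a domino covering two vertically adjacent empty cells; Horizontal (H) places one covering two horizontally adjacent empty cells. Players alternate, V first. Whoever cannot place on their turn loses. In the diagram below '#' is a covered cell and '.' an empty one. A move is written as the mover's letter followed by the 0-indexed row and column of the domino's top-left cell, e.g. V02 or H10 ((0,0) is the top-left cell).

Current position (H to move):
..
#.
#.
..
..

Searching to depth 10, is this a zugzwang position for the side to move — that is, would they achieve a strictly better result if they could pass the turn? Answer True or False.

p1 H@[../#./#./../..]: H00[##/#./#./../..]-1 H30[../#./#./##/..]+1* H40[../#./#./../##]+1
p2 V@[../#./#./##/..]: V01[.#/##/#./##/..]-1* V11[../##/##/##/..]-1
p3 H@[.#/##/#./##/..]: H40[.#/##/#./##/##]+1*
p4 V@[.#/##/#./##/##] terminal -1; root [../#./#./../..] d10
pass branch (V moves first from the same position):
  | p1 V@[../#./#./../..]: V01[.#/##/#./../..]-1 V11[../##/##/../..]-1 V21[../#./##/.#/..]+1* V30[../#./#./#./#.]+1 V31[../#./#./.#/.#]+1
  | p2 H@[../#./##/.#/..]: H00[##/#./##/.#/..]-1* H40[../#./##/.#/##]-1
  | p3 V@[##/#./##/.#/..]: V30[##/#./##/##/#.]+1*
  | p4 H@[##/#./##/##/#.] terminal -1; root [../#./#./../..] d10
H moving scores +1; H passing scores -1

zugzwang(../#./#./../.., H) = False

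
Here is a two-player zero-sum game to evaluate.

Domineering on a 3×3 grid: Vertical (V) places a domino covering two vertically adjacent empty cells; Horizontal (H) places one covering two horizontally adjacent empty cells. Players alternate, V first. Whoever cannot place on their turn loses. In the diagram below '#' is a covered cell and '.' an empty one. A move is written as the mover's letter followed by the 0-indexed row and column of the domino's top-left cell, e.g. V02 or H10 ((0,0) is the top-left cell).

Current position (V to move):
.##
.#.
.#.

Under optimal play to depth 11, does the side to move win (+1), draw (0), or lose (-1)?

value(.##/.#./.#., V) = +1

ply 1, V at .##/.#./.#. | V00=+1→###/##./.#.*; V10=+1→.##/##./##.; V12=+1→.##/.##/.##
ply 2: ###/##./.#. is terminal -1 (H); from .##/.#./.#. depth 11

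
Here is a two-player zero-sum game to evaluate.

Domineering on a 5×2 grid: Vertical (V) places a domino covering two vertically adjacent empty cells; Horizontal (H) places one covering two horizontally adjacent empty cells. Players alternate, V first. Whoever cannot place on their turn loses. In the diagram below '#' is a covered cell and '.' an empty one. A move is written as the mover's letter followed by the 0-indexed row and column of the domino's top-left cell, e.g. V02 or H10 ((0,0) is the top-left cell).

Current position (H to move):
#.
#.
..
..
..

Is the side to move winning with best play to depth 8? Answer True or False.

H winning at [#./#./../../..]: True

ply 1, H at #./#./../../.. | H20=-1→#./#./##/../..; H30=+1→#./#./../##/..*; H40=-1→#./#./../../##
ply 2, V at #./#./../##/.. | V01=-1→##/##/../##/..*; V11=-1→#./##/.#/##/..
ply 3, H at ##/##/../##/.. | H20=+1→##/##/##/##/..*; H40=+1→##/##/../##/##
ply 4: ##/##/##/##/.. is terminal -1 (V); from #./#./../../.. depth 8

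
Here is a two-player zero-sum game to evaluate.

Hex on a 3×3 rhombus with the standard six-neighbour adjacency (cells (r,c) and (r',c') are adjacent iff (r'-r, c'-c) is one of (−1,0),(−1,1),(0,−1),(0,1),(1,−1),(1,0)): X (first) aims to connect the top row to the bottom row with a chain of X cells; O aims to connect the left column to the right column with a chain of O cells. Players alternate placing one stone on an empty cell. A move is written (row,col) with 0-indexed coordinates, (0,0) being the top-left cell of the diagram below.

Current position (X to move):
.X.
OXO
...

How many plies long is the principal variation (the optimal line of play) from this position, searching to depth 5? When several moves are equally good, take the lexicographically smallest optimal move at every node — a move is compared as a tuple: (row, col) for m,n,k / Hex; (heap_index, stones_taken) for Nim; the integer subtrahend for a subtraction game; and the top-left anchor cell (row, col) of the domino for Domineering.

PV length from [.X./OXO/...]: 3 plies

[.X./OXO/...] X move#1: (0,0):+1/XX./OXO/...*, (0,2):+1/.XX/OXO/..., (2,0):+1/.X./OXO/X.., (2,1):+1/.X./OXO/.X., (2,2):+1/.X./OXO/..X
[XX./OXO/...] O move#2: (0,2):-1/XXO/OXO/...*, (2,0):-1/XX./OXO/O.., (2,1):-1/XX./OXO/.O., (2,2):-1/XX./OXO/..O
[XXO/OXO/...] X move#3: (2,0):+1/XXO/OXO/X..*, (2,1):+1/XXO/OXO/.X., (2,2):+1/XXO/OXO/..X
[XXO/OXO/X..] end (terminal -1, O#4); searched .X./OXO/... to 5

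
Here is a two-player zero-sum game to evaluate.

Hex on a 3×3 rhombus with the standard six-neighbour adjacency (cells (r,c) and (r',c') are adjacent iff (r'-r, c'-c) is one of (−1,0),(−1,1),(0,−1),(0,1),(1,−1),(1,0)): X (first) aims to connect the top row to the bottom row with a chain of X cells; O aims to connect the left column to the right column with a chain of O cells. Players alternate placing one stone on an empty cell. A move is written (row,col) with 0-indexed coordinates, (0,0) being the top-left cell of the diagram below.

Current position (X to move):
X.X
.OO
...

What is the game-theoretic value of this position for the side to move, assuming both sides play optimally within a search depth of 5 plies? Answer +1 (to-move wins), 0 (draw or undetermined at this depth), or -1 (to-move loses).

value(X.X/.OO/..., X) = -1

p1 X@[X.X/.OO/...]: (0,1)[XXX/.OO/...]-1* (1,0)[X.X/XOO/...]-1 (2,0)[X.X/.OO/X..]-1 (2,1)[X.X/.OO/.X.]-1 (2,2)[X.X/.OO/..X]-1
p2 O@[XXX/.OO/...]: (1,0)[XXX/OOO/...]+1* (2,0)[XXX/.OO/O..]+1 (2,1)[XXX/.OO/.O.]+1 (2,2)[XXX/.OO/..O]+1
p3 X@[XXX/OOO/...] terminal -1; root [X.X/.OO/...] d5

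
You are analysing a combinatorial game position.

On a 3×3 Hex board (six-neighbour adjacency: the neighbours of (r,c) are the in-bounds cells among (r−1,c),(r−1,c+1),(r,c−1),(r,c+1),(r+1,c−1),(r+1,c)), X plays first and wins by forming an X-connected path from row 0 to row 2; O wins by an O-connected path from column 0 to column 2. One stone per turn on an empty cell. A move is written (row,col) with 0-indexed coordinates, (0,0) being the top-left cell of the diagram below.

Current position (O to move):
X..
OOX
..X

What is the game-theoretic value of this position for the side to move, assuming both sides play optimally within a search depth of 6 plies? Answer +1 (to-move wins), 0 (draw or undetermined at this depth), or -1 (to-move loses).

ply 1, O at X../OOX/..X | (0,1)=-1→XO./OOX/..X; (0,2)=+1→X.O/OOX/..X*; (2,0)=-1→X../OOX/O.X; (2,1)=-1→X../OOX/.OX
ply 2: X.O/OOX/..X is terminal -1 (X); from X../OOX/..X depth 6

value(X../OOX/..X, O) = +1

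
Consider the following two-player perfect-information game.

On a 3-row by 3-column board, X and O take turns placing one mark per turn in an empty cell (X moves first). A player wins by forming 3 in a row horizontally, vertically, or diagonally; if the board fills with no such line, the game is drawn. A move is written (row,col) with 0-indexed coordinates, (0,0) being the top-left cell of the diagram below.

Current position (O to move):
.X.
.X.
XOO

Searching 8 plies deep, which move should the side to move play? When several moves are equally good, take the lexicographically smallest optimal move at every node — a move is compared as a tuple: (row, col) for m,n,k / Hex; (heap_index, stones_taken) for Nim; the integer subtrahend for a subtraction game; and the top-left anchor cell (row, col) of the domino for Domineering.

O's best at [.X./.X./XOO]: (0,2)

[.X./.X./XOO] O move#1: (0,0):-1/OX./.X./XOO, (0,2):+0/.XO/.X./XOO*, (1,0):-1/.X./OX./XOO, (1,2):-1/.X./.XO/XOO
[.XO/.X./XOO] X move#2: (0,0):-1/XXO/.X./XOO, (1,0):-1/.XO/XX./XOO, (1,2):+0/.XO/.XX/XOO*
[.XO/.XX/XOO] O move#3: (0,0):-1/OXO/.XX/XOO, (1,0):+0/.XO/OXX/XOO*
[.XO/OXX/XOO] X move#4: (0,0):+0/XXO/OXX/XOO*
[XXO/OXX/XOO] end (terminal +0, O#5); searched .X./.X./XOO to 8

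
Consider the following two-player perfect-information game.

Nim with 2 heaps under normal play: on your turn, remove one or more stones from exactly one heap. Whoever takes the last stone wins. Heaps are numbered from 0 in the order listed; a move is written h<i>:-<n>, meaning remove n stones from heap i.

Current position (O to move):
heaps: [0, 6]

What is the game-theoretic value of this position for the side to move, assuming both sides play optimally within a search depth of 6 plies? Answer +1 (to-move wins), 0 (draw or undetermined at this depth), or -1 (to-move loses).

p1 O@[(0,6)]: h1:-1[(0,5)]-1 h1:-2[(0,4)]-1 h1:-3[(0,3)]-1 h1:-4[(0,2)]-1 h1:-5[(0,1)]-1 h1:-6[(0,0)]+1*
p2 X@[(0,0)] terminal -1; root [(0,6)] d6

value((0,6), O) = +1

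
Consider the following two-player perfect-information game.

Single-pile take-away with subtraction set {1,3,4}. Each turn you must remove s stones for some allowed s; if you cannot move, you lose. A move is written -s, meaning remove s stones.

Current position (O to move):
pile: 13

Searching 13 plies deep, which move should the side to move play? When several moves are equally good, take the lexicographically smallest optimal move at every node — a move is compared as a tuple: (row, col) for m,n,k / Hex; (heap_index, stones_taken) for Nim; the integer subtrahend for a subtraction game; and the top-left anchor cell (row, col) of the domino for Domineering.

O's best at [13]: -4

[13] O move#1: -1:-1/12, -3:-1/10, -4:+1/9*
[9] X move#2: -1:-1/8*, -3:-1/6, -4:-1/5
[8] O move#3: -1:+1/7*, -3:-1/5, -4:-1/4
[7] X move#4: -1:-1/6*, -3:-1/4, -4:-1/3
[6] O move#5: -1:-1/5, -3:-1/3, -4:+1/2*
[2] X move#6: -1:-1/1*
[1] O move#7: -1:+1/0*
[0] end (terminal -1, X#8); searched 13 to 13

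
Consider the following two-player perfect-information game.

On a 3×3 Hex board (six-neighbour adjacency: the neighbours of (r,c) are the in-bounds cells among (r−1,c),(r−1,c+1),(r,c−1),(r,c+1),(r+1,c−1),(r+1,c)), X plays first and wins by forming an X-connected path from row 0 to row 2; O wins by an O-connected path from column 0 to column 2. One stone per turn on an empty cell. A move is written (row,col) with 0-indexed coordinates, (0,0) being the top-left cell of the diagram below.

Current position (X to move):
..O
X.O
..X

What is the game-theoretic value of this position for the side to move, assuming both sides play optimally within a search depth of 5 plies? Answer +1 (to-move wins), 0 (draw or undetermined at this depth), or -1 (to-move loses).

value(..O/X.O/..X, X) = +1

ply 1, X at ..O/X.O/..X | (0,0)=-1→X.O/X.O/..X; (0,1)=-1→.XO/X.O/..X; (1,1)=+1→..O/XXO/..X*; (2,0)=+1→..O/X.O/X.X; (2,1)=+1→..O/X.O/.XX
ply 2, O at ..O/XXO/..X | (0,0)=-1→O.O/XXO/..X*; (0,1)=-1→.OO/XXO/..X; (2,0)=-1→..O/XXO/O.X; (2,1)=-1→..O/XXO/.OX
ply 3, X at O.O/XXO/..X | (0,1)=+1→OXO/XXO/..X*; (2,0)=-1→O.O/XXO/X.X; (2,1)=-1→O.O/XXO/.XX
ply 4, O at OXO/XXO/..X | (2,0)=-1→OXO/XXO/O.X*; (2,1)=-1→OXO/XXO/.OX
ply 5, X at OXO/XXO/O.X | (2,1)=+1→OXO/XXO/OXX*
ply 6: OXO/XXO/OXX is terminal -1 (O); from ..O/X.O/..X depth 5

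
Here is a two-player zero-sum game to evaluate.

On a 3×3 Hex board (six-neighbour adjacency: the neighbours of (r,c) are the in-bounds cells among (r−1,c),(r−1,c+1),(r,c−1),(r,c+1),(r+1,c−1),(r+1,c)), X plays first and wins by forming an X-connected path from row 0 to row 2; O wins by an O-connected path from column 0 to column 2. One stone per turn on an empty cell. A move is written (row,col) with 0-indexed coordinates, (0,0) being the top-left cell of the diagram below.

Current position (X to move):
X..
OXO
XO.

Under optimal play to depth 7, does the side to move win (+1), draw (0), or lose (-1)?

value(X../OXO/XO., X) = +1

[X../OXO/XO.] X move#1: (0,1):+1/XX./OXO/XO.*, (0,2):+1/X.X/OXO/XO., (2,2):+1/X../OXO/XOX
[XX./OXO/XO.] end (terminal -1, O#2); searched X../OXO/XO. to 7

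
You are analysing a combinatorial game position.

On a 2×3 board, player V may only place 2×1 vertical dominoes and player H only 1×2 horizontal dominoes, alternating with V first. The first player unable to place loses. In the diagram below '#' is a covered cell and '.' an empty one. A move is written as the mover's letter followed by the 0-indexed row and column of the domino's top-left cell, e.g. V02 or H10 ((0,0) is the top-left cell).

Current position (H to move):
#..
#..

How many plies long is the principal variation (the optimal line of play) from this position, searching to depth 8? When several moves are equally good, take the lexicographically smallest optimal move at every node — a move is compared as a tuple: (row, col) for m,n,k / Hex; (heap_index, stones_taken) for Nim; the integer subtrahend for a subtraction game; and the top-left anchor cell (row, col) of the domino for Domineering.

PV length from [#../#..]: 1 ply

p1 H@[#../#..]: H01[###/#..]+1* H11[#../###]+1
p2 V@[###/#..] terminal -1; root [#../#..] d8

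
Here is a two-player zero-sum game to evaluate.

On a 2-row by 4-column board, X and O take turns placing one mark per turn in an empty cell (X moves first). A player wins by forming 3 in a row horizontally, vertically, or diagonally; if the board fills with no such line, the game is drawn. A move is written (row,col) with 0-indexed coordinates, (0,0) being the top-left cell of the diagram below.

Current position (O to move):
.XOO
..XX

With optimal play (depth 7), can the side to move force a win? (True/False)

ply 1, O at .XOO/..XX | (0,0)=-1→OXOO/..XX; (1,0)=-1→.XOO/O.XX; (1,1)=+0→.XOO/.OXX*
ply 2, X at .XOO/.OXX | (0,0)=+0→XXOO/.OXX*; (1,0)=+0→.XOO/XOXX
ply 3, O at XXOO/.OXX | (1,0)=+0→XXOO/OOXX*
ply 4: XXOO/OOXX is terminal +0 (X); from .XOO/..XX depth 7

O winning at [.XOO/..XX]: False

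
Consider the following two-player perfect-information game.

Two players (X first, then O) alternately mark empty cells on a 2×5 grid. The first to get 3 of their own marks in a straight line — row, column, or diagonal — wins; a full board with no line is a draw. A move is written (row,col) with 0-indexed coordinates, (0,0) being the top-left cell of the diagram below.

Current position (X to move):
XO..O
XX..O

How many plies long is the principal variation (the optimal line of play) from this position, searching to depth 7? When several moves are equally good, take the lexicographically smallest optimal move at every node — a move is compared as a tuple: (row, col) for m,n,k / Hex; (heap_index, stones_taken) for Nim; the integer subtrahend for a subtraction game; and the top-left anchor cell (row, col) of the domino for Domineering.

PV length from [XO..O/XX..O]: 1 ply

ply 1, X at XO..O/XX..O | (0,2)=+0→XOX.O/XX..O; (0,3)=+0→XO.XO/XX..O; (1,2)=+1→XO..O/XXX.O*; (1,3)=+0→XO..O/XX.XO
ply 2: XO..O/XXX.O is terminal -1 (O); from XO..O/XX..O depth 7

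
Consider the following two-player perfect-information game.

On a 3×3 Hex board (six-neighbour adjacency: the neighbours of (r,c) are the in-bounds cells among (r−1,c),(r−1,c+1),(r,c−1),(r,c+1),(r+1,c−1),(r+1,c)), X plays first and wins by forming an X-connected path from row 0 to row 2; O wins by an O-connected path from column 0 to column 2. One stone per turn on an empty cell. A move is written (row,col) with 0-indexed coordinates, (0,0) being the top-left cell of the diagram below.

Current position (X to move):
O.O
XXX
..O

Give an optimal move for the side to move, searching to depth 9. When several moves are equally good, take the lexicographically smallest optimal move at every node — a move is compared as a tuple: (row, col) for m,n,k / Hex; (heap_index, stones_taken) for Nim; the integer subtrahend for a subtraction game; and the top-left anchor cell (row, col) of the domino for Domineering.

p1 X@[O.O/XXX/..O]: (0,1)[OXO/XXX/..O]+1* (2,0)[O.O/XXX/X.O]-1 (2,1)[O.O/XXX/.XO]-1
p2 O@[OXO/XXX/..O]: (2,0)[OXO/XXX/O.O]-1* (2,1)[OXO/XXX/.OO]-1
p3 X@[OXO/XXX/O.O]: (2,1)[OXO/XXX/OXO]+1*
p4 O@[OXO/XXX/OXO] terminal -1; root [O.O/XXX/..O] d9

X's best at [O.O/XXX/..O]: (0,1)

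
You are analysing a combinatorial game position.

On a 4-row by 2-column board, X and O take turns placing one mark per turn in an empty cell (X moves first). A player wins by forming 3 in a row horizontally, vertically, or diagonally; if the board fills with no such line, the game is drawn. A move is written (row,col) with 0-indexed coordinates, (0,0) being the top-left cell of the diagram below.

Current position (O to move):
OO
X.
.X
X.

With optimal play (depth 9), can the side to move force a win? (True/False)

ply 1, O at OO/X./.X/X. | (1,1)=-1→OO/XO/.X/X.; (2,0)=+0→OO/X./OX/X.*; (3,1)=-1→OO/X./.X/XO
ply 2, X at OO/X./OX/X. | (1,1)=+0→OO/XX/OX/X.*; (3,1)=+0→OO/X./OX/XX
ply 3, O at OO/XX/OX/X. | (3,1)=+0→OO/XX/OX/XO*
ply 4: OO/XX/OX/XO is terminal +0 (X); from OO/X./.X/X. depth 9

O winning at [OO/X./.X/X.]: False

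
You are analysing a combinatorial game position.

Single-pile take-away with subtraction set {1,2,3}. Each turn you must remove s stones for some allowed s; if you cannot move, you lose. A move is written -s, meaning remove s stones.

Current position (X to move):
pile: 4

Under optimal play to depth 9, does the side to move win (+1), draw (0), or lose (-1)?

value(4, X) = -1

p1 X@[4]: -1[3]-1* -2[2]-1 -3[1]-1
p2 O@[3]: -1[2]-1 -2[1]-1 -3[0]+1*
p3 X@[0] terminal -1; root [4] d9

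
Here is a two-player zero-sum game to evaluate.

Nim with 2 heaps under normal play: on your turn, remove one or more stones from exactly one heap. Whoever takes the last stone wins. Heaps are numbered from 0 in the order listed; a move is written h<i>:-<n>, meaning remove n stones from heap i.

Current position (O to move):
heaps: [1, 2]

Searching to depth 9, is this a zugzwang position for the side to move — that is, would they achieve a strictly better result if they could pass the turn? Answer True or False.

zugzwang((1,2), O) = False

ply 1, O at (1,2) | h0:-1=-1→(0,2); h1:-1=+1→(1,1)*; h1:-2=-1→(1,0)
ply 2, X at (1,1) | h0:-1=-1→(0,1)*; h1:-1=-1→(1,0)
ply 3, O at (0,1) | h1:-1=+1→(0,0)*
ply 4: (0,0) is terminal -1 (X); from (1,2) depth 9
suppose O passes — search the same position with X to move:
pass> ply 1, X at (1,2) | h0:-1=-1→(0,2); h1:-1=+1→(1,1)*; h1:-2=-1→(1,0)
pass> ply 2, O at (1,1) | h0:-1=-1→(0,1)*; h1:-1=-1→(1,0)
pass> ply 3, X at (0,1) | h1:-1=+1→(0,0)*
pass> ply 4: (0,0) is terminal -1 (O); from (1,2) depth 9
for O: play +1, pass -1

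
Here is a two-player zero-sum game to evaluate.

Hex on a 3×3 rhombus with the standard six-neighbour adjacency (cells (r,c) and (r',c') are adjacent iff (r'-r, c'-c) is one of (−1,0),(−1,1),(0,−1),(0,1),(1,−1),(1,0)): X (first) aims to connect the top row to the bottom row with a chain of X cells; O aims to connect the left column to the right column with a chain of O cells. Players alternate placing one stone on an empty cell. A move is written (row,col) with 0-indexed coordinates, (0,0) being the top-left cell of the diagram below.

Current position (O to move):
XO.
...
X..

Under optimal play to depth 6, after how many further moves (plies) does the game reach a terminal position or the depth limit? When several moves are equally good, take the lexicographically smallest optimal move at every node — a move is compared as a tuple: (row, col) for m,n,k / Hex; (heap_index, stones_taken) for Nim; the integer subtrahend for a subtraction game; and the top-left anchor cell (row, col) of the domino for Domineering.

PV length from [XO./.../X..]: 2 plies

ply 1, O at XO./.../X.. | (0,2)=-1→XOO/.../X..*; (1,0)=-1→XO./O../X..; (1,1)=-1→XO./.O./X..; (1,2)=-1→XO./..O/X..; (2,1)=-1→XO./.../XO.; (2,2)=-1→XO./.../X.O
ply 2, X at XOO/.../X.. | (1,0)=+1→XOO/X../X..*; (1,1)=-1→XOO/.X./X..; (1,2)=-1→XOO/..X/X..; (2,1)=-1→XOO/.../XX.; (2,2)=-1→XOO/.../X.X
ply 3: XOO/X../X.. is terminal -1 (O); from XO./.../X.. depth 6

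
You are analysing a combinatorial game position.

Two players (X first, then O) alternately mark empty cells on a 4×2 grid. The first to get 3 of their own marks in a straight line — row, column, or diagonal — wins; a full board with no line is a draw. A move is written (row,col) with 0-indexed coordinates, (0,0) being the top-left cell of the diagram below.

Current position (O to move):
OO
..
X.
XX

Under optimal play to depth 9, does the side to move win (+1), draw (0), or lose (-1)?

p1 O@[OO/../X./XX]: (1,0)[OO/O./X./XX]+0* (1,1)[OO/.O/X./XX]-1 (2,1)[OO/../XO/XX]-1
p2 X@[OO/O./X./XX]: (1,1)[OO/OX/X./XX]+0* (2,1)[OO/O./XX/XX]+0
p3 O@[OO/OX/X./XX]: (2,1)[OO/OX/XO/XX]+0*
p4 X@[OO/OX/XO/XX] terminal +0; root [OO/../X./XX] d9

value(OO/../X./XX, O) = 0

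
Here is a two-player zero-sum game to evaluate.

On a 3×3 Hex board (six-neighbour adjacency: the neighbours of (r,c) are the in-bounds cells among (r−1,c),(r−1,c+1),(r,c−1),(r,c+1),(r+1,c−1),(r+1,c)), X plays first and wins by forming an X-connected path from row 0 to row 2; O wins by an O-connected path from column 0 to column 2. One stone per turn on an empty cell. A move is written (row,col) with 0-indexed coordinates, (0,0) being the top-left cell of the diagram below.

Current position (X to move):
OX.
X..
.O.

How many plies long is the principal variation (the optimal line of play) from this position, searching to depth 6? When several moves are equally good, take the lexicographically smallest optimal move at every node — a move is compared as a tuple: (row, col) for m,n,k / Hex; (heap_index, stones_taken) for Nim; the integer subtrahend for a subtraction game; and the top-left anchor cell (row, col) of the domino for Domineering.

PV length from [OX./X../.O.]: 5 plies

ply 1, X at OX./X../.O. | (0,2)=-1→OXX/X../.O.; (1,1)=-1→OX./XX./.O.; (1,2)=+1→OX./X.X/.O.*; (2,0)=+1→OX./X../XO.; (2,2)=+1→OX./X../.OX
ply 2, O at OX./X.X/.O. | (0,2)=-1→OXO/X.X/.O.*; (1,1)=-1→OX./XOX/.O.; (2,0)=-1→OX./X.X/OO.; (2,2)=-1→OX./X.X/.OO
ply 3, X at OXO/X.X/.O. | (1,1)=+1→OXO/XXX/.O.*; (2,0)=+1→OXO/X.X/XO.; (2,2)=+1→OXO/X.X/.OX
ply 4, O at OXO/XXX/.O. | (2,0)=-1→OXO/XXX/OO.*; (2,2)=-1→OXO/XXX/.OO
ply 5, X at OXO/XXX/OO. | (2,2)=+1→OXO/XXX/OOX*
ply 6: OXO/XXX/OOX is terminal -1 (O); from OX./X../.O. depth 6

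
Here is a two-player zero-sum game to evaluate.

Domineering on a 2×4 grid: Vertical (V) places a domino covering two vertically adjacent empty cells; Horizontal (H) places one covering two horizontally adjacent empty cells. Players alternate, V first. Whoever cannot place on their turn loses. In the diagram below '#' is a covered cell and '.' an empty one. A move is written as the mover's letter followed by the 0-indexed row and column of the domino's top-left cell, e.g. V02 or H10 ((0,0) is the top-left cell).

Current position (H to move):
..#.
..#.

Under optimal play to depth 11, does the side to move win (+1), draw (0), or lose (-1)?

value(..#./..#., H) = +1

ply 1, H at ..#./..#. | H00=+1→###./..#.*; H10=+1→..#./###.
ply 2, V at ###./..#. | V03=-1→####/..##*
ply 3, H at ####/..## | H10=+1→####/####*
ply 4: ####/#### is terminal -1 (V); from ..#./..#. depth 11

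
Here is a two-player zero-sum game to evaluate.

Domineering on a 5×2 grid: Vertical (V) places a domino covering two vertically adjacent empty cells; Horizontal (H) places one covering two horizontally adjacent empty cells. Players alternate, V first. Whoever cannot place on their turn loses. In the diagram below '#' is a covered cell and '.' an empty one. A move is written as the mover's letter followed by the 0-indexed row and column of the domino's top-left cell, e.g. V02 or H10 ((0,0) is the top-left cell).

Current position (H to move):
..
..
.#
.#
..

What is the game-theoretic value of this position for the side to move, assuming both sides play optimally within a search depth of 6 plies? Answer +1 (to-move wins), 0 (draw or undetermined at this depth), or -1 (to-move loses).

[../../.#/.#/..] H move#1: H00:+1/##/../.#/.#/..*, H10:+1/../##/.#/.#/.., H40:-1/../../.#/.#/##
[##/../.#/.#/..] V move#2: V10:-1/##/#./##/.#/..*, V20:-1/##/../##/##/.., V30:-1/##/../.#/##/#.
[##/#./##/.#/..] H move#3: H40:+1/##/#./##/.#/##*
[##/#./##/.#/##] end (terminal -1, V#4); searched ../../.#/.#/.. to 6

value(../../.#/.#/.., H) = +1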